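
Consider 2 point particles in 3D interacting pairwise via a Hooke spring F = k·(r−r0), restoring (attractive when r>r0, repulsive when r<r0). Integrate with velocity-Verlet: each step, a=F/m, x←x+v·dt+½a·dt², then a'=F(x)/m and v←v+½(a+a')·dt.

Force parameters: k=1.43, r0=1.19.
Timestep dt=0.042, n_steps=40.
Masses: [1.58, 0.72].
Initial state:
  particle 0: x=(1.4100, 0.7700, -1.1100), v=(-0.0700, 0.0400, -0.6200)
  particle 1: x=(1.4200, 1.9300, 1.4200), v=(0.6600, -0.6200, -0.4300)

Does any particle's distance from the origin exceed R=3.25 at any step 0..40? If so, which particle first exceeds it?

no

step 0: x0=(1.4100, 0.7700, -1.1100) x1=(1.4200, 1.9300, 1.4200)
step 1: x0=(1.4071, 0.7722, -1.1349) x1=(1.4477, 1.9028, 1.3994)
step 2: x0=(1.4042, 0.7755, -1.1575) x1=(1.4753, 1.8733, 1.3737)
step 3: x0=(1.4013, 0.7797, -1.1777) x1=(1.5028, 1.8417, 1.3430)
step 4: x0=(1.3986, 0.7849, -1.1957) x1=(1.5301, 1.8079, 1.3073)
step 5: x0=(1.3960, 0.7910, -1.2115) x1=(1.5571, 1.7722, 1.2667)
step 6: x0=(1.3935, 0.7980, -1.2251) x1=(1.5839, 1.7345, 1.2213)
step 7: x0=(1.3912, 0.8058, -1.2365) x1=(1.6102, 1.6950, 1.1711)
step 8: x0=(1.3890, 0.8143, -1.2458) x1=(1.6361, 1.6539, 1.1165)
step 9: x0=(1.3871, 0.8236, -1.2532) x1=(1.6616, 1.6112, 1.0575)
step 10: x0=(1.3854, 0.8335, -1.2587) x1=(1.6866, 1.5671, 0.9943)
step 11: x0=(1.3840, 0.8440, -1.2624) x1=(1.7111, 1.5217, 0.9271)
step 12: x0=(1.3828, 0.8551, -1.2643) x1=(1.7350, 1.4751, 0.8562)
step 13: x0=(1.3818, 0.8666, -1.2647) x1=(1.7583, 1.4275, 0.7818)
step 14: x0=(1.3812, 0.8784, -1.2636) x1=(1.7810, 1.3791, 0.7043)
step 15: x0=(1.3808, 0.8907, -1.2612) x1=(1.8031, 1.3299, 0.6238)
step 16: x0=(1.3807, 0.9032, -1.2576) x1=(1.8247, 1.2800, 0.5406)
step 17: x0=(1.3808, 0.9159, -1.2529) x1=(1.8457, 1.2297, 0.4551)
step 18: x0=(1.3812, 0.9288, -1.2473) x1=(1.8661, 1.1791, 0.3676)
step 19: x0=(1.3818, 0.9419, -1.2409) x1=(1.8860, 1.1281, 0.2784)
step 20: x0=(1.3826, 0.9550, -1.2339) x1=(1.9054, 1.0770, 0.1878)
step 21: x0=(1.3836, 0.9681, -1.2264) x1=(1.9245, 1.0258, 0.0961)
step 22: x0=(1.3848, 0.9813, -1.2185) x1=(1.9432, 0.9746, 0.0037)
step 23: x0=(1.3861, 0.9945, -1.2104) x1=(1.9617, 0.9233, -0.0893)
step 24: x0=(1.3874, 1.0076, -1.2023) x1=(1.9801, 0.8721, -0.1824)
step 25: x0=(1.3887, 1.0208, -1.1941) x1=(1.9985, 0.8209, -0.2756)
step 26: x0=(1.3899, 1.0339, -1.1860) x1=(2.0170, 0.7696, -0.3686)
step 27: x0=(1.3911, 1.0472, -1.1780) x1=(2.0358, 0.7182, -0.4612)
step 28: x0=(1.3920, 1.0605, -1.1703) x1=(2.0549, 0.6667, -0.5534)
step 29: x0=(1.3928, 1.0739, -1.1627) x1=(2.0746, 0.6148, -0.6452)
step 30: x0=(1.3933, 1.0875, -1.1554) x1=(2.0948, 0.5626, -0.7365)
step 31: x0=(1.3935, 1.1013, -1.1482) x1=(2.1155, 0.5100, -0.8275)
step 32: x0=(1.3935, 1.1153, -1.1411) x1=(2.1368, 0.4569, -0.9183)
step 33: x0=(1.3933, 1.1295, -1.1340) x1=(2.1584, 0.4035, -1.0090)
step 34: x0=(1.3930, 1.1438, -1.1270) x1=(2.1805, 0.3497, -1.0996)
step 35: x0=(1.3926, 1.1582, -1.1200) x1=(2.2027, 0.2958, -1.1902)
step 36: x0=(1.3921, 1.1726, -1.1130) x1=(2.2249, 0.2418, -1.2808)
step 37: x0=(1.3918, 1.1869, -1.1060) x1=(2.2469, 0.1881, -1.3713)
step 38: x0=(1.3916, 1.2010, -1.0990) x1=(2.2686, 0.1347, -1.4618)
step 39: x0=(1.3916, 1.2149, -1.0922) x1=(2.2898, 0.0820, -1.5521)
step 40: x0=(1.3920, 1.2283, -1.0855) x1=(2.3103, 0.0301, -1.6420)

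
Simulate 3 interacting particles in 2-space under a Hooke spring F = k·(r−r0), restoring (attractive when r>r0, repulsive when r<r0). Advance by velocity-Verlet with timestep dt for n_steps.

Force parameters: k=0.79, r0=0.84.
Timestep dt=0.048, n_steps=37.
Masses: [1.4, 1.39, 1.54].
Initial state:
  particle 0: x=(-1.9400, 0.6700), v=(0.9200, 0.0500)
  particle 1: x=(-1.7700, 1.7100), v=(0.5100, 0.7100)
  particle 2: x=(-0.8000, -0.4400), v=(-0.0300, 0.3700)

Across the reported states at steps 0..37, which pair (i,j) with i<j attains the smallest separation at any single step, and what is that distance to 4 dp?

pair (0,2), distance 0.3802

step 0: x0=(-1.9400, 0.6700) x1=(-1.7700, 1.7100) x2=(-0.8000, -0.4400)
step 1: x0=(-1.8955, 0.6722) x1=(-1.7451, 1.7430) x2=(-0.8021, -0.4211)
step 2: x0=(-1.8502, 0.6741) x1=(-1.7195, 1.7739) x2=(-0.8056, -0.4000)
step 3: x0=(-1.8044, 0.6756) x1=(-1.6932, 1.8026) x2=(-0.8102, -0.3766)
step 4: x0=(-1.7579, 0.6770) x1=(-1.6661, 1.8291) x2=(-0.8161, -0.3511)
step 5: x0=(-1.7110, 0.6783) x1=(-1.6384, 1.8534) x2=(-0.8230, -0.3235)
step 6: x0=(-1.6636, 0.6795) x1=(-1.6100, 1.8754) x2=(-0.8309, -0.2937)
step 7: x0=(-1.6157, 0.6808) x1=(-1.5810, 1.8951) x2=(-0.8398, -0.2620)
step 8: x0=(-1.5676, 0.6821) x1=(-1.5514, 1.9126) x2=(-0.8495, -0.2283)
step 9: x0=(-1.5192, 0.6837) x1=(-1.5212, 1.9278) x2=(-0.8599, -0.1927)
step 10: x0=(-1.4706, 0.6855) x1=(-1.4905, 1.9407) x2=(-0.8710, -0.1553)
step 11: x0=(-1.4218, 0.6876) x1=(-1.4592, 1.9514) x2=(-0.8827, -0.1162)
step 12: x0=(-1.3730, 0.6902) x1=(-1.4275, 1.9599) x2=(-0.8949, -0.0754)
step 13: x0=(-1.3242, 0.6932) x1=(-1.3954, 1.9662) x2=(-0.9076, -0.0332)
step 14: x0=(-1.2754, 0.6968) x1=(-1.3628, 1.9704) x2=(-0.9205, 0.0104)
step 15: x0=(-1.2267, 0.7011) x1=(-1.3299, 1.9725) x2=(-0.9337, 0.0553)
step 16: x0=(-1.1781, 0.7060) x1=(-1.2966, 1.9727) x2=(-0.9472, 0.1014)
step 17: x0=(-1.1296, 0.7118) x1=(-1.2630, 1.9709) x2=(-0.9607, 0.1485)
step 18: x0=(-1.0813, 0.7184) x1=(-1.2291, 1.9672) x2=(-0.9744, 0.1965)
step 19: x0=(-1.0331, 0.7260) x1=(-1.1950, 1.9618) x2=(-0.9882, 0.2452)
step 20: x0=(-0.9850, 0.7345) x1=(-1.1607, 1.9547) x2=(-1.0020, 0.2945)
step 21: x0=(-0.9370, 0.7441) x1=(-1.1262, 1.9460) x2=(-1.0160, 0.3444)
step 22: x0=(-0.8890, 0.7547) x1=(-1.0916, 1.9358) x2=(-1.0301, 0.3946)
step 23: x0=(-0.8408, 0.7663) x1=(-1.0569, 1.9243) x2=(-1.0445, 0.4452)
step 24: x0=(-0.7924, 0.7788) x1=(-1.0220, 1.9114) x2=(-1.0592, 0.4961)
step 25: x0=(-0.7437, 0.7922) x1=(-0.9871, 1.8974) x2=(-1.0742, 0.5473)
step 26: x0=(-0.6946, 0.8063) x1=(-0.9522, 1.8824) x2=(-1.0895, 0.5987)
step 27: x0=(-0.6451, 0.8210) x1=(-0.9172, 1.8664) x2=(-1.1053, 0.6505)
step 28: x0=(-0.5953, 0.8361) x1=(-0.8823, 1.8497) x2=(-1.1213, 0.7026)
step 29: x0=(-0.5452, 0.8516) x1=(-0.8473, 1.8322) x2=(-1.1376, 0.7550)
step 30: x0=(-0.4948, 0.8673) x1=(-0.8124, 1.8141) x2=(-1.1541, 0.8077)
step 31: x0=(-0.4443, 0.8833) x1=(-0.7775, 1.7956) x2=(-1.1707, 0.8606)
step 32: x0=(-0.3937, 0.8994) x1=(-0.7426, 1.7767) x2=(-1.1874, 0.9137)
step 33: x0=(-0.3430, 0.9157) x1=(-0.7078, 1.7576) x2=(-1.2041, 0.9669)
step 34: x0=(-0.2925, 0.9320) x1=(-0.6730, 1.7382) x2=(-1.2207, 1.0202)
step 35: x0=(-0.2421, 0.9485) x1=(-0.6382, 1.7187) x2=(-1.2371, 1.0736)
step 36: x0=(-0.1919, 0.9650) x1=(-0.6034, 1.6991) x2=(-1.2533, 1.1270)
step 37: x0=(-0.1420, 0.9815) x1=(-0.5687, 1.6795) x2=(-1.2692, 1.1803)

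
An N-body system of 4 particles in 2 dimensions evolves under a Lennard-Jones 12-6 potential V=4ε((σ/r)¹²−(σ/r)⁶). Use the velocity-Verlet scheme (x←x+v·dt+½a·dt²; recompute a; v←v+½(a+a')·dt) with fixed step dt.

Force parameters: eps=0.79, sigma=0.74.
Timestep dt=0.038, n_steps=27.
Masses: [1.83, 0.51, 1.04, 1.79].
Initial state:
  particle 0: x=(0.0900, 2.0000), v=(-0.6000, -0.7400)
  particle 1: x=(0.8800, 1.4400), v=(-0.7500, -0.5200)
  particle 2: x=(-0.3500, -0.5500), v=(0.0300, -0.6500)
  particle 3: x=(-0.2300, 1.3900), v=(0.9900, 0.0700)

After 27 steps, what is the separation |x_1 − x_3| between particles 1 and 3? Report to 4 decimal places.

2.6441

step 0: x0=(0.0900, 2.0000) x1=(0.8800, 1.4400) x2=(-0.3500, -0.5500) x3=(-0.2300, 1.3900)
step 1: x0=(0.0840, 2.0020) x1=(0.8470, 1.4221) x2=(-0.3489, -0.5747) x3=(-0.2083, 1.3613)
step 2: x0=(0.0997, 2.0469) x1=(0.8041, 1.4080) x2=(-0.3477, -0.5993) x3=(-0.2059, 1.2877)
step 3: x0=(0.1171, 2.0913) x1=(0.7505, 1.3979) x2=(-0.3465, -0.6238) x3=(-0.2023, 1.2133)
step 4: x0=(0.1352, 2.1324) x1=(0.6855, 1.3919) x2=(-0.3454, -0.6483) x3=(-0.1961, 1.1412)
step 5: x0=(0.1541, 2.1706) x1=(0.6093, 1.3896) x2=(-0.3442, -0.6727) x3=(-0.1875, 1.0709)
step 6: x0=(0.1737, 2.2063) x1=(0.5253, 1.3918) x2=(-0.3430, -0.6970) x3=(-0.1775, 1.0018)
step 7: x0=(0.1939, 2.2399) x1=(0.4464, 1.4043) x2=(-0.3418, -0.7212) x3=(-0.1695, 0.9319)
step 8: x0=(0.2146, 2.2716) x1=(0.3864, 1.4383) x2=(-0.3405, -0.7452) x3=(-0.1674, 0.8577)
step 9: x0=(0.2354, 2.3022) x1=(0.3322, 1.4827) x2=(-0.3393, -0.7691) x3=(-0.1671, 0.7816)
step 10: x0=(0.2561, 2.3330) x1=(0.2754, 1.5218) x2=(-0.3380, -0.7928) x3=(-0.1660, 0.7066)
step 11: x0=(0.2768, 2.3654) x1=(0.2153, 1.5488) x2=(-0.3367, -0.8162) x3=(-0.1639, 0.6333)
step 12: x0=(0.2975, 2.3987) x1=(0.1525, 1.5670) x2=(-0.3353, -0.8393) x3=(-0.1612, 0.5615)
step 13: x0=(0.3181, 2.4311) x1=(0.0889, 1.5833) x2=(-0.3339, -0.8621) x3=(-0.1581, 0.4908)
step 14: x0=(0.3383, 2.4619) x1=(0.0261, 1.6024) x2=(-0.3325, -0.8844) x3=(-0.1548, 0.4208)
step 15: x0=(0.3577, 2.4908) x1=(-0.0345, 1.6260) x2=(-0.3309, -0.9061) x3=(-0.1514, 0.3511)
step 16: x0=(0.3763, 2.5179) x1=(-0.0924, 1.6545) x2=(-0.3293, -0.9270) x3=(-0.1481, 0.2814)
step 17: x0=(0.3941, 2.5434) x1=(-0.1474, 1.6877) x2=(-0.3275, -0.9470) x3=(-0.1448, 0.2114)
step 18: x0=(0.4111, 2.5676) x1=(-0.1993, 1.7251) x2=(-0.3255, -0.9658) x3=(-0.1416, 0.1408)
step 19: x0=(0.4272, 2.5907) x1=(-0.2482, 1.7661) x2=(-0.3233, -0.9829) x3=(-0.1387, 0.0694)
step 20: x0=(0.4426, 2.6128) x1=(-0.2944, 1.8103) x2=(-0.3207, -0.9980) x3=(-0.1359, -0.0031)
step 21: x0=(0.4573, 2.6341) x1=(-0.3380, 1.8573) x2=(-0.3176, -1.0104) x3=(-0.1334, -0.0772)
step 22: x0=(0.4712, 2.6548) x1=(-0.3791, 1.9065) x2=(-0.3138, -1.0194) x3=(-0.1313, -0.1532)
step 23: x0=(0.4845, 2.6749) x1=(-0.4178, 1.9578) x2=(-0.3093, -1.0252) x3=(-0.1296, -0.2310)
step 24: x0=(0.4972, 2.6945) x1=(-0.4543, 2.0107) x2=(-0.3054, -1.0333) x3=(-0.1276, -0.3074)
step 25: x0=(0.5093, 2.7136) x1=(-0.4888, 2.0651) x2=(-0.3085, -1.0699) x3=(-0.1215, -0.3673)
step 26: x0=(0.5209, 2.7325) x1=(-0.5213, 2.1208) x2=(-0.3242, -1.1542) x3=(-0.1081, -0.3996)
step 27: x0=(0.5320, 2.7510) x1=(-0.5520, 2.1775) x2=(-0.3425, -1.2476) x3=(-0.0931, -0.4265)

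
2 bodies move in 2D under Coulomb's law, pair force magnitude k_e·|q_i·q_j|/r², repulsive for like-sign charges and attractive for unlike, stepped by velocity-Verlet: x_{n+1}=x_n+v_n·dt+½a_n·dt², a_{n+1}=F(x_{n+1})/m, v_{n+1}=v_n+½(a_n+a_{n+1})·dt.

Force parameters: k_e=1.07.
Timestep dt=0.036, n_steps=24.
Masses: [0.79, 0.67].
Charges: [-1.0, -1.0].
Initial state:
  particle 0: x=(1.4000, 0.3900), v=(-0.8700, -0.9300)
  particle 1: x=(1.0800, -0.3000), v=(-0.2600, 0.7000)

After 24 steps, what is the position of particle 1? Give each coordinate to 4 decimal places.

step 0: x0=(1.4000, 0.3900) x1=(1.0800, -0.3000)
step 1: x0=(1.3693, 0.3579) x1=(1.0699, -0.2764)
step 2: x0=(1.3402, 0.3290) x1=(1.0580, -0.2566)
step 3: x0=(1.3128, 0.3039) x1=(1.0439, -0.2413)
step 4: x0=(1.2875, 0.2830) x1=(1.0274, -0.2310)
step 5: x0=(1.2647, 0.2669) x1=(1.0081, -0.2262)
step 6: x0=(1.2444, 0.2557) x1=(0.9857, -0.2274)
step 7: x0=(1.2270, 0.2498) x1=(0.9600, -0.2346)
step 8: x0=(1.2122, 0.2488) x1=(0.9311, -0.2478)
step 9: x0=(1.2002, 0.2526) x1=(0.8990, -0.2665)
step 10: x0=(1.1906, 0.2606) x1=(0.8640, -0.2901)
step 11: x0=(1.1831, 0.2722) x1=(0.8265, -0.3182)
step 12: x0=(1.1776, 0.2870) x1=(0.7867, -0.3499)
step 13: x0=(1.1738, 0.3045) x1=(0.7450, -0.3848)
step 14: x0=(1.1713, 0.3243) x1=(0.7016, -0.4224)
step 15: x0=(1.1700, 0.3459) x1=(0.6568, -0.4622)
step 16: x0=(1.1698, 0.3692) x1=(0.6108, -0.5039)
step 17: x0=(1.1704, 0.3939) x1=(0.5638, -0.5473)
step 18: x0=(1.1718, 0.4197) x1=(0.5158, -0.5920)
step 19: x0=(1.1739, 0.4465) x1=(0.4671, -0.6379)
step 20: x0=(1.1765, 0.4743) x1=(0.4177, -0.6849)
step 21: x0=(1.1796, 0.5027) x1=(0.3678, -0.7327)
step 22: x0=(1.1832, 0.5319) x1=(0.3173, -0.7814)
step 23: x0=(1.1872, 0.5617) x1=(0.2663, -0.8308)
step 24: x0=(1.1915, 0.5919) x1=(0.2149, -0.8807)

(0.2149, -0.8807)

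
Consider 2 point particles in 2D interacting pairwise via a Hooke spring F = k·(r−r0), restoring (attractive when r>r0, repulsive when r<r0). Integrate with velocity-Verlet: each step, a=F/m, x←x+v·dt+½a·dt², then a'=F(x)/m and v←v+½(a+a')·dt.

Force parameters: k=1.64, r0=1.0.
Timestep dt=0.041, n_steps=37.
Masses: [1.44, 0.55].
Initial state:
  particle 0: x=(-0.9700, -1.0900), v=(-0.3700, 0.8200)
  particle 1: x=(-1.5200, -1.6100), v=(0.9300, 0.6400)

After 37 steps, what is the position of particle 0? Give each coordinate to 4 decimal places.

step 0: x0=(-0.9700, -1.0900) x1=(-1.5200, -1.6100)
step 1: x0=(-0.9850, -1.0562) x1=(-1.4823, -1.5842)
step 2: x0=(-0.9996, -1.0221) x1=(-1.4456, -1.5594)
step 3: x0=(-1.0139, -0.9875) x1=(-1.4098, -1.5357)
step 4: x0=(-1.0278, -0.9523) x1=(-1.3750, -1.5134)
step 5: x0=(-1.0414, -0.9167) x1=(-1.3410, -1.4925)
step 6: x0=(-1.0546, -0.8804) x1=(-1.3079, -1.4731)
step 7: x0=(-1.0676, -0.8435) x1=(-1.2755, -1.4555)
step 8: x0=(-1.0804, -0.8060) x1=(-1.2437, -1.4394)
step 9: x0=(-1.0930, -0.7678) x1=(-1.2122, -1.4251)
step 10: x0=(-1.1055, -0.7290) x1=(-1.1811, -1.4124)
step 11: x0=(-1.1179, -0.6897) x1=(-1.1502, -1.4013)
step 12: x0=(-1.1303, -0.6497) x1=(-1.1193, -1.3916)
step 13: x0=(-1.1427, -0.6093) x1=(-1.0884, -1.3832)
step 14: x0=(-1.1552, -0.5684) x1=(-1.0574, -1.3759)
step 15: x0=(-1.1677, -0.5272) x1=(-1.0263, -1.3695)
step 16: x0=(-1.1802, -0.4857) x1=(-0.9951, -1.3639)
step 17: x0=(-1.1927, -0.4440) x1=(-0.9638, -1.3588)
step 18: x0=(-1.2053, -0.4023) x1=(-0.9324, -1.3539)
step 19: x0=(-1.2179, -0.3604) x1=(-0.9010, -1.3491)
step 20: x0=(-1.2305, -0.3187) x1=(-0.8697, -1.3441)
step 21: x0=(-1.2430, -0.2771) x1=(-0.8385, -1.3387)
step 22: x0=(-1.2555, -0.2358) x1=(-0.8075, -1.3327)
step 23: x0=(-1.2678, -0.1948) x1=(-0.7769, -1.3258)
step 24: x0=(-1.2799, -0.1542) x1=(-0.7468, -1.3178)
step 25: x0=(-1.2918, -0.1141) x1=(-0.7172, -1.3086)
step 26: x0=(-1.3034, -0.0745) x1=(-0.6884, -1.2979)
step 27: x0=(-1.3147, -0.0356) x1=(-0.6603, -1.2855)
step 28: x0=(-1.3257, 0.0026) x1=(-0.6333, -1.2713)
step 29: x0=(-1.3362, 0.0401) x1=(-0.6073, -1.2551)
step 30: x0=(-1.3463, 0.0767) x1=(-0.5825, -1.2368)
step 31: x0=(-1.3558, 0.1125) x1=(-0.5590, -1.2163)
step 32: x0=(-1.3649, 0.1474) x1=(-0.5370, -1.1934)
step 33: x0=(-1.3733, 0.1814) x1=(-0.5164, -1.1680)
step 34: x0=(-1.3812, 0.2144) x1=(-0.4975, -1.1401)
step 35: x0=(-1.3884, 0.2464) x1=(-0.4802, -1.1096)
step 36: x0=(-1.3949, 0.2774) x1=(-0.4647, -1.0765)
step 37: x0=(-1.4007, 0.3073) x1=(-0.4511, -1.0407)

(-1.4007, 0.3073)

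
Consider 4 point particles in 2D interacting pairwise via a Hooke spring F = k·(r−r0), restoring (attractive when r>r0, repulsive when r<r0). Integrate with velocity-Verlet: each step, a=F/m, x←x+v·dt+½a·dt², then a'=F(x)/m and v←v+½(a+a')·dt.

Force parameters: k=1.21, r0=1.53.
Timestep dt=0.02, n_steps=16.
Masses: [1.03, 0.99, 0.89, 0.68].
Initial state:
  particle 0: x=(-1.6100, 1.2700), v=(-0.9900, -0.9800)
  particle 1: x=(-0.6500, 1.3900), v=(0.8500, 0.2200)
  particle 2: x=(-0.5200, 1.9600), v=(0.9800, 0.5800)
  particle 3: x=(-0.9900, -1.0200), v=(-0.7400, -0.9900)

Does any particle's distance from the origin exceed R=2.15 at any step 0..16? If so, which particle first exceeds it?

step 0: x0=(-1.6100, 1.2700) x1=(-0.6500, 1.3900) x2=(-0.5200, 1.9600) x3=(-0.9900, -1.0200)
step 1: x0=(-1.6299, 1.2502) x1=(-0.6329, 1.3940) x2=(-0.5004, 1.9715) x3=(-1.0048, -1.0387)
step 2: x0=(-1.6501, 1.2299) x1=(-0.6158, 1.3971) x2=(-0.4806, 1.9827) x3=(-1.0194, -1.0550)
step 3: x0=(-1.6704, 1.2091) x1=(-0.5986, 1.3993) x2=(-0.4609, 1.9936) x3=(-1.0339, -1.0691)
step 4: x0=(-1.6908, 1.1879) x1=(-0.5814, 1.4007) x2=(-0.4412, 2.0042) x3=(-1.0482, -1.0807)
step 5: x0=(-1.7114, 1.1663) x1=(-0.5642, 1.4012) x2=(-0.4215, 2.0144) x3=(-1.0623, -1.0900)
step 6: x0=(-1.7320, 1.1443) x1=(-0.5470, 1.4008) x2=(-0.4018, 2.0243) x3=(-1.0762, -1.0969)
step 7: x0=(-1.7526, 1.1219) x1=(-0.5298, 1.3996) x2=(-0.3823, 2.0336) x3=(-1.0899, -1.1013)
step 8: x0=(-1.7732, 1.0992) x1=(-0.5128, 1.3974) x2=(-0.3630, 2.0426) x3=(-1.1033, -1.1033)
step 9: x0=(-1.7937, 1.0761) x1=(-0.4958, 1.3944) x2=(-0.3438, 2.0510) x3=(-1.1164, -1.1029)
step 10: x0=(-1.8141, 1.0527) x1=(-0.4790, 1.3905) x2=(-0.3248, 2.0589) x3=(-1.1292, -1.1001)
step 11: x0=(-1.8344, 1.0291) x1=(-0.4623, 1.3857) x2=(-0.3061, 2.0663) x3=(-1.1417, -1.0949)
step 12: x0=(-1.8545, 1.0052) x1=(-0.4457, 1.3801) x2=(-0.2876, 2.0731) x3=(-1.1538, -1.0873)
step 13: x0=(-1.8744, 0.9811) x1=(-0.4294, 1.3736) x2=(-0.2695, 2.0793) x3=(-1.1655, -1.0773)
step 14: x0=(-1.8940, 0.9568) x1=(-0.4133, 1.3662) x2=(-0.2518, 2.0849) x3=(-1.1769, -1.0650)
step 15: x0=(-1.9134, 0.9323) x1=(-0.3974, 1.3580) x2=(-0.2344, 2.0898) x3=(-1.1878, -1.0503)
step 16: x0=(-1.9325, 0.9078) x1=(-0.3818, 1.3489) x2=(-0.2174, 2.0941) x3=(-1.1983, -1.0335)

no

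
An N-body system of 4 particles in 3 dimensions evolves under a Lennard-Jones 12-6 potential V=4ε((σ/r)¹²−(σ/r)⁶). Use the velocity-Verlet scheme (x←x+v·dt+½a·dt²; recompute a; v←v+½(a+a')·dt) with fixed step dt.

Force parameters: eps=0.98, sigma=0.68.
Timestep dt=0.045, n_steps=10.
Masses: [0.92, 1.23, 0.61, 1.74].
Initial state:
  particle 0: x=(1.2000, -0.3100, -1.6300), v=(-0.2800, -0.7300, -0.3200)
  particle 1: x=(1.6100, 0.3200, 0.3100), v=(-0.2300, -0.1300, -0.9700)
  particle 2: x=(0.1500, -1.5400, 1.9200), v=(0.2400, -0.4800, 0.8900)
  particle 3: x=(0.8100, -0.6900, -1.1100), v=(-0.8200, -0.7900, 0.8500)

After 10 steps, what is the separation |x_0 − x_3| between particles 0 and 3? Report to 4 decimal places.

step 0: x0=(1.2000, -0.3100, -1.6300) x1=(1.6100, 0.3200, 0.3100) x2=(0.1500, -1.5400, 1.9200) x3=(0.8100, -0.6900, -1.1100)
step 1: x0=(1.1882, -0.3420, -1.6455) x1=(1.5996, 0.3141, 0.2663) x2=(0.1608, -1.5616, 1.9600) x3=(0.7727, -0.7260, -1.0712)
step 2: x0=(1.1731, -0.3772, -1.6563) x1=(1.5893, 0.3082, 0.2226) x2=(0.1716, -1.5832, 2.0001) x3=(0.7371, -0.7603, -1.0347)
step 3: x0=(1.1541, -0.4157, -1.6616) x1=(1.5788, 0.3023, 0.1788) x2=(0.1824, -1.6048, 2.0401) x3=(0.7036, -0.7928, -1.0012)
step 4: x0=(1.1315, -0.4572, -1.6615) x1=(1.5684, 0.2963, 0.1350) x2=(0.1932, -1.6264, 2.0802) x3=(0.6721, -0.8236, -0.9705)
step 5: x0=(1.1056, -0.5014, -1.6564) x1=(1.5579, 0.2903, 0.0911) x2=(0.2040, -1.6480, 2.1202) x3=(0.6423, -0.8531, -0.9423)
step 6: x0=(1.0766, -0.5479, -1.6465) x1=(1.5474, 0.2842, 0.0471) x2=(0.2148, -1.6695, 2.1602) x3=(0.6142, -0.8813, -0.9167)
step 7: x0=(1.0447, -0.5965, -1.6318) x1=(1.5368, 0.2781, 0.0031) x2=(0.2257, -1.6911, 2.2002) x3=(0.5877, -0.9083, -0.8936)
step 8: x0=(1.0097, -0.6472, -1.6122) x1=(1.5262, 0.2718, -0.0411) x2=(0.2365, -1.7127, 2.2402) x3=(0.5628, -0.9341, -0.8730)
step 9: x0=(0.9715, -0.6999, -1.5873) x1=(1.5155, 0.2656, -0.0852) x2=(0.2473, -1.7343, 2.2803) x3=(0.5397, -0.9589, -0.8551)
step 10: x0=(0.9300, -0.7546, -1.5566) x1=(1.5048, 0.2592, -0.1295) x2=(0.2581, -1.7559, 2.3203) x3=(0.5183, -0.9825, -0.8403)

0.8570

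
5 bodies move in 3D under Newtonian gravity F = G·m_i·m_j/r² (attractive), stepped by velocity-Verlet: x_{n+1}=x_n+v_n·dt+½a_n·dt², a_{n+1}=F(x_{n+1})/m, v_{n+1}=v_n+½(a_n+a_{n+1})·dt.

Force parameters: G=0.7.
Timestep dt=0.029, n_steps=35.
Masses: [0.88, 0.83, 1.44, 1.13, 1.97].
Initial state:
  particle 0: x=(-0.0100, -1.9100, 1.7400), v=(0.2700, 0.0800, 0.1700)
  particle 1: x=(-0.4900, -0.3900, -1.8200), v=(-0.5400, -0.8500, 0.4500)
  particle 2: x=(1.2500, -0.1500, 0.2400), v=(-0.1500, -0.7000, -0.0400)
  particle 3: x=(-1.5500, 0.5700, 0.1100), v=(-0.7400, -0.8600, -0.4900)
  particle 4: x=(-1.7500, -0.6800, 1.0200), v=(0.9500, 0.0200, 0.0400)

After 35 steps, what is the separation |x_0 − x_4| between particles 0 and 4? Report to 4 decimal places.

step 0: x0=(-0.0100, -1.9100, 1.7400) x1=(-0.4900, -0.3900, -1.8200) x2=(1.2500, -0.1500, 0.2400) x3=(-1.5500, 0.5700, 0.1100) x4=(-1.7500, -0.6800, 1.0200)
step 1: x0=(-0.0022, -1.9075, 1.7448) x1=(-0.5057, -0.4146, -1.8068) x2=(1.2455, -0.1703, 0.2388) x3=(-1.5714, 0.5448, 0.0959) x4=(-1.7223, -0.6793, 1.0211)
step 2: x0=(0.0054, -1.9048, 1.7495) x1=(-0.5214, -0.4392, -1.7933) x2=(1.2408, -0.1907, 0.2377) x3=(-1.5927, 0.5192, 0.0821) x4=(-1.6945, -0.6785, 1.0219)
step 3: x0=(0.0128, -1.9018, 1.7539) x1=(-0.5371, -0.4638, -1.7794) x2=(1.2357, -0.2112, 0.2366) x3=(-1.6139, 0.4930, 0.0685) x4=(-1.6664, -0.6774, 1.0226)
step 4: x0=(0.0201, -1.8986, 1.7581) x1=(-0.5528, -0.4883, -1.7652) x2=(1.2304, -0.2317, 0.2355) x3=(-1.6349, 0.4664, 0.0552) x4=(-1.6381, -0.6762, 1.0230)
step 5: x0=(0.0272, -1.8951, 1.7620) x1=(-0.5686, -0.5128, -1.7507) x2=(1.2249, -0.2522, 0.2345) x3=(-1.6558, 0.4393, 0.0422) x4=(-1.6097, -0.6748, 1.0232)
step 6: x0=(0.0342, -1.8912, 1.7658) x1=(-0.5843, -0.5372, -1.7358) x2=(1.2190, -0.2728, 0.2334) x3=(-1.6765, 0.4117, 0.0295) x4=(-1.5810, -0.6732, 1.0231)
step 7: x0=(0.0410, -1.8872, 1.7693) x1=(-0.6001, -0.5616, -1.7206) x2=(1.2129, -0.2935, 0.2324) x3=(-1.6970, 0.3836, 0.0171) x4=(-1.5522, -0.6714, 1.0229)
step 8: x0=(0.0477, -1.8828, 1.7726) x1=(-0.6160, -0.5860, -1.7050) x2=(1.2064, -0.3142, 0.2315) x3=(-1.7173, 0.3550, 0.0051) x4=(-1.5232, -0.6695, 1.0223)
step 9: x0=(0.0542, -1.8781, 1.7757) x1=(-0.6318, -0.6103, -1.6891) x2=(1.1997, -0.3350, 0.2305) x3=(-1.7374, 0.3260, -0.0066) x4=(-1.4940, -0.6674, 1.0215)
step 10: x0=(0.0605, -1.8732, 1.7785) x1=(-0.6477, -0.6345, -1.6728) x2=(1.1927, -0.3559, 0.2296) x3=(-1.7572, 0.2964, -0.0180) x4=(-1.4647, -0.6651, 1.0204)
step 11: x0=(0.0667, -1.8680, 1.7811) x1=(-0.6635, -0.6587, -1.6562) x2=(1.1854, -0.3768, 0.2288) x3=(-1.7767, 0.2665, -0.0290) x4=(-1.4353, -0.6627, 1.0191)
step 12: x0=(0.0727, -1.8624, 1.7834) x1=(-0.6795, -0.6828, -1.6392) x2=(1.1777, -0.3978, 0.2280) x3=(-1.7959, 0.2360, -0.0397) x4=(-1.4057, -0.6601, 1.0174)
step 13: x0=(0.0785, -1.8566, 1.7854) x1=(-0.6954, -0.7069, -1.6218) x2=(1.1698, -0.4189, 0.2272) x3=(-1.8148, 0.2052, -0.0499) x4=(-1.3760, -0.6574, 1.0155)
step 14: x0=(0.0841, -1.8505, 1.7872) x1=(-0.7113, -0.7309, -1.6040) x2=(1.1615, -0.4400, 0.2265) x3=(-1.8334, 0.1739, -0.0599) x4=(-1.3461, -0.6546, 1.0133)
step 15: x0=(0.0896, -1.8440, 1.7887) x1=(-0.7273, -0.7548, -1.5859) x2=(1.1530, -0.4611, 0.2258) x3=(-1.8516, 0.1422, -0.0694) x4=(-1.3162, -0.6516, 1.0108)
step 16: x0=(0.0949, -1.8373, 1.7899) x1=(-0.7433, -0.7787, -1.5674) x2=(1.1441, -0.4824, 0.2253) x3=(-1.8694, 0.1100, -0.0786) x4=(-1.2861, -0.6485, 1.0080)
step 17: x0=(0.1000, -1.8302, 1.7908) x1=(-0.7593, -0.8025, -1.5484) x2=(1.1349, -0.5037, 0.2247) x3=(-1.8868, 0.0775, -0.0874) x4=(-1.2560, -0.6454, 1.0049)
step 18: x0=(0.1049, -1.8229, 1.7914) x1=(-0.7754, -0.8261, -1.5291) x2=(1.1253, -0.5250, 0.2243) x3=(-1.9038, 0.0447, -0.0958) x4=(-1.2257, -0.6421, 1.0015)
step 19: x0=(0.1097, -1.8152, 1.7918) x1=(-0.7914, -0.8498, -1.5094) x2=(1.1154, -0.5465, 0.2239) x3=(-1.9204, 0.0115, -0.1039) x4=(-1.1954, -0.6388, 0.9979)
step 20: x0=(0.1143, -1.8071, 1.7918) x1=(-0.8075, -0.8733, -1.4892) x2=(1.1051, -0.5679, 0.2236) x3=(-1.9365, -0.0221, -0.1116) x4=(-1.1649, -0.6355, 0.9939)
step 21: x0=(0.1187, -1.7988, 1.7914) x1=(-0.8236, -0.8967, -1.4686) x2=(1.0945, -0.5895, 0.2233) x3=(-1.9522, -0.0559, -0.1190) x4=(-1.1344, -0.6321, 0.9896)
step 22: x0=(0.1229, -1.7901, 1.7908) x1=(-0.8397, -0.9200, -1.4476) x2=(1.0835, -0.6111, 0.2232) x3=(-1.9673, -0.0901, -0.1261) x4=(-1.1038, -0.6287, 0.9851)
step 23: x0=(0.1269, -1.7810, 1.7898) x1=(-0.8558, -0.9432, -1.4262) x2=(1.0722, -0.6327, 0.2231) x3=(-1.9820, -0.1245, -0.1328) x4=(-1.0731, -0.6253, 0.9802)
step 24: x0=(0.1307, -1.7716, 1.7884) x1=(-0.8720, -0.9663, -1.4043) x2=(1.0604, -0.6545, 0.2232) x3=(-1.9962, -0.1592, -0.1392) x4=(-1.0423, -0.6219, 0.9751)
step 25: x0=(0.1343, -1.7619, 1.7867) x1=(-0.8881, -0.9893, -1.3820) x2=(1.0483, -0.6762, 0.2233) x3=(-2.0099, -0.1942, -0.1453) x4=(-1.0114, -0.6185, 0.9697)
step 26: x0=(0.1378, -1.7518, 1.7847) x1=(-0.9043, -1.0122, -1.3592) x2=(1.0357, -0.6981, 0.2236) x3=(-2.0231, -0.2293, -0.1512) x4=(-0.9805, -0.6152, 0.9641)
step 27: x0=(0.1410, -1.7413, 1.7822) x1=(-0.9205, -1.0349, -1.3359) x2=(1.0228, -0.7199, 0.2240) x3=(-2.0358, -0.2647, -0.1567) x4=(-0.9494, -0.6119, 0.9582)
step 28: x0=(0.1441, -1.7305, 1.7793) x1=(-0.9367, -1.0575, -1.3122) x2=(1.0094, -0.7418, 0.2245) x3=(-2.0480, -0.3003, -0.1620) x4=(-0.9182, -0.6087, 0.9520)
step 29: x0=(0.1469, -1.7192, 1.7760) x1=(-0.9529, -1.0800, -1.2880) x2=(0.9956, -0.7638, 0.2252) x3=(-2.0596, -0.3360, -0.1671) x4=(-0.8870, -0.6056, 0.9455)
step 30: x0=(0.1496, -1.7076, 1.7723) x1=(-0.9691, -1.1023, -1.2633) x2=(0.9814, -0.7858, 0.2259) x3=(-2.0707, -0.3720, -0.1719) x4=(-0.8556, -0.6026, 0.9388)
step 31: x0=(0.1520, -1.6957, 1.7682) x1=(-0.9854, -1.1245, -1.2381) x2=(0.9666, -0.8078, 0.2269) x3=(-2.0812, -0.4081, -0.1765) x4=(-0.8240, -0.5997, 0.9319)
step 32: x0=(0.1542, -1.6833, 1.7636) x1=(-1.0016, -1.1465, -1.2124) x2=(0.9514, -0.8299, 0.2280) x3=(-2.0912, -0.4443, -0.1809) x4=(-0.7924, -0.5970, 0.9247)
step 33: x0=(0.1563, -1.6705, 1.7585) x1=(-1.0179, -1.1683, -1.1862) x2=(0.9358, -0.8520, 0.2293) x3=(-2.1007, -0.4807, -0.1851) x4=(-0.7606, -0.5944, 0.9173)
step 34: x0=(0.1581, -1.6573, 1.7529) x1=(-1.0341, -1.1900, -1.1595) x2=(0.9196, -0.8741, 0.2307) x3=(-2.1097, -0.5172, -0.1892) x4=(-0.7286, -0.5920, 0.9097)
step 35: x0=(0.1597, -1.6436, 1.7468) x1=(-1.0504, -1.2114, -1.1323) x2=(0.9029, -0.8962, 0.2324) x3=(-2.1181, -0.5539, -0.1931) x4=(-0.6965, -0.5898, 0.9018)

1.5994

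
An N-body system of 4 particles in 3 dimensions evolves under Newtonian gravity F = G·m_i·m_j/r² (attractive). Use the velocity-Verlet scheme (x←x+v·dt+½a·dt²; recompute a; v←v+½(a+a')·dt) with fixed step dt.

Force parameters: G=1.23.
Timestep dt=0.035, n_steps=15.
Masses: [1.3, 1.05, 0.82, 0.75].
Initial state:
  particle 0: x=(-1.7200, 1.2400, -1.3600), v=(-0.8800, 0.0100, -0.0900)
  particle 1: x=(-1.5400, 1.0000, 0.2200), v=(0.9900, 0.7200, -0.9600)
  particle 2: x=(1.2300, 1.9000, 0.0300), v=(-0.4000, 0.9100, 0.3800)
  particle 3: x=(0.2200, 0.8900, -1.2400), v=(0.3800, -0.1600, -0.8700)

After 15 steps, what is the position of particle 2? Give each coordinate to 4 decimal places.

step 0: x0=(-1.7200, 1.2400, -1.3600) x1=(-1.5400, 1.0000, 0.2200) x2=(1.2300, 1.9000, 0.0300) x3=(0.2200, 0.8900, -1.2400)
step 1: x0=(-1.7506, 1.2403, -1.3628) x1=(-1.5052, 1.0253, 0.1860) x2=(1.2158, 1.9317, 0.0432) x3=(0.2330, 0.8845, -1.2703)
step 2: x0=(-1.7807, 1.2405, -1.3650) x1=(-1.4703, 1.0507, 0.1510) x2=(1.2010, 1.9632, 0.0561) x3=(0.2455, 0.8794, -1.3001)
step 3: x0=(-1.8103, 1.2405, -1.3664) x1=(-1.4352, 1.0762, 0.1151) x2=(1.1858, 1.9944, 0.0687) x3=(0.2575, 0.8745, -1.3296)
step 4: x0=(-1.8394, 1.2405, -1.3672) x1=(-1.4000, 1.1019, 0.0783) x2=(1.1701, 2.0253, 0.0811) x3=(0.2689, 0.8698, -1.3586)
step 5: x0=(-1.8680, 1.2404, -1.3672) x1=(-1.3647, 1.1277, 0.0405) x2=(1.1540, 2.0560, 0.0932) x3=(0.2797, 0.8655, -1.3873)
step 6: x0=(-1.8960, 1.2403, -1.3666) x1=(-1.3293, 1.1535, 0.0017) x2=(1.1374, 2.0865, 0.1051) x3=(0.2901, 0.8614, -1.4155)
step 7: x0=(-1.9234, 1.2400, -1.3652) x1=(-1.2940, 1.1795, -0.0380) x2=(1.1203, 2.1166, 0.1167) x3=(0.2999, 0.8576, -1.4433)
step 8: x0=(-1.9502, 1.2398, -1.3632) x1=(-1.2586, 1.2055, -0.0787) x2=(1.1028, 2.1465, 0.1280) x3=(0.3091, 0.8540, -1.4707)
step 9: x0=(-1.9764, 1.2395, -1.3605) x1=(-1.2234, 1.2316, -0.1204) x2=(1.0849, 2.1761, 0.1391) x3=(0.3179, 0.8508, -1.4976)
step 10: x0=(-2.0019, 1.2392, -1.3571) x1=(-1.1883, 1.2577, -0.1630) x2=(1.0665, 2.2055, 0.1500) x3=(0.3261, 0.8477, -1.5241)
step 11: x0=(-2.0266, 1.2389, -1.3530) x1=(-1.1533, 1.2838, -0.2065) x2=(1.0476, 2.2346, 0.1606) x3=(0.3337, 0.8450, -1.5502)
step 12: x0=(-2.0506, 1.2386, -1.3483) x1=(-1.1185, 1.3099, -0.2510) x2=(1.0284, 2.2634, 0.1709) x3=(0.3409, 0.8426, -1.5758)
step 13: x0=(-2.0739, 1.2383, -1.3431) x1=(-1.0839, 1.3360, -0.2962) x2=(1.0086, 2.2919, 0.1809) x3=(0.3475, 0.8404, -1.6010)
step 14: x0=(-2.0964, 1.2381, -1.3372) x1=(-1.0496, 1.3621, -0.3423) x2=(0.9885, 2.3202, 0.1907) x3=(0.3535, 0.8385, -1.6257)
step 15: x0=(-2.1181, 1.2380, -1.3308) x1=(-1.0155, 1.3881, -0.3892) x2=(0.9679, 2.3482, 0.2002) x3=(0.3591, 0.8369, -1.6500)

(0.9679, 2.3482, 0.2002)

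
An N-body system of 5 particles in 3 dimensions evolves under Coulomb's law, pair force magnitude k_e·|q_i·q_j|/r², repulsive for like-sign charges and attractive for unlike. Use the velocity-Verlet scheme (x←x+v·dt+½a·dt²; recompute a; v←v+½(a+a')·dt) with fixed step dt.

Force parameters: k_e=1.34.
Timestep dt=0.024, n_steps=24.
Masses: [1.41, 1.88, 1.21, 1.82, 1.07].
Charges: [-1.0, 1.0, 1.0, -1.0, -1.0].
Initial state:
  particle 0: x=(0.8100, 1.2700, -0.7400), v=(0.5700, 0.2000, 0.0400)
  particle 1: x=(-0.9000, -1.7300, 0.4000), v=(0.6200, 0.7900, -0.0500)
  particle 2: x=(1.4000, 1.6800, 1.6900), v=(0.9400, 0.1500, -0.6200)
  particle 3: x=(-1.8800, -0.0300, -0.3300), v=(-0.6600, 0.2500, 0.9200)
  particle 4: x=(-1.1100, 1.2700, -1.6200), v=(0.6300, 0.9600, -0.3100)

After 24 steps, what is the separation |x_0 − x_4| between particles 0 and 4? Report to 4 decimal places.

2.3060

step 0: x0=(0.8100, 1.2700, -0.7400) x1=(-0.9000, -1.7300, 0.4000) x2=(1.4000, 1.6800, 1.6900) x3=(-1.8800, -0.0300, -0.3300) x4=(-1.1100, 1.2700, -1.6200)
step 1: x0=(0.8238, 1.2748, -0.7390) x1=(-0.8851, -1.7110, 0.3988) x2=(1.4225, 1.6836, 1.6751) x3=(-1.8958, -0.0241, -0.3079) x4=(-1.0949, 1.2931, -1.6275)
step 2: x0=(0.8377, 1.2796, -0.7378) x1=(-0.8703, -1.6919, 0.3975) x2=(1.4450, 1.6872, 1.6600) x3=(-1.9117, -0.0183, -0.2856) x4=(-1.0799, 1.3162, -1.6351)
step 3: x0=(0.8518, 1.2844, -0.7365) x1=(-0.8556, -1.6726, 0.3961) x2=(1.4674, 1.6908, 1.6448) x3=(-1.9276, -0.0127, -0.2632) x4=(-1.0649, 1.3395, -1.6429)
step 4: x0=(0.8660, 1.2892, -0.7350) x1=(-0.8408, -1.6533, 0.3947) x2=(1.4898, 1.6943, 1.6294) x3=(-1.9435, -0.0072, -0.2407) x4=(-1.0499, 1.3627, -1.6507)
step 5: x0=(0.8805, 1.2940, -0.7335) x1=(-0.8262, -1.6338, 0.3932) x2=(1.5121, 1.6979, 1.6139) x3=(-1.9594, -0.0019, -0.2182) x4=(-1.0350, 1.3861, -1.6586)
step 6: x0=(0.8950, 1.2988, -0.7317) x1=(-0.8115, -1.6143, 0.3916) x2=(1.5343, 1.7015, 1.5983) x3=(-1.9753, 0.0033, -0.1955) x4=(-1.0202, 1.4095, -1.6667)
step 7: x0=(0.9098, 1.3036, -0.7298) x1=(-0.7970, -1.5946, 0.3900) x2=(1.5565, 1.7050, 1.5826) x3=(-1.9912, 0.0083, -0.1727) x4=(-1.0054, 1.4330, -1.6749)
step 8: x0=(0.9247, 1.3084, -0.7278) x1=(-0.7825, -1.5748, 0.3883) x2=(1.5787, 1.7086, 1.5667) x3=(-2.0071, 0.0132, -0.1498) x4=(-0.9907, 1.4565, -1.6831)
step 9: x0=(0.9397, 1.3132, -0.7257) x1=(-0.7680, -1.5549, 0.3866) x2=(1.6007, 1.7121, 1.5507) x3=(-2.0229, 0.0180, -0.1268) x4=(-0.9760, 1.4801, -1.6915)
step 10: x0=(0.9549, 1.3180, -0.7233) x1=(-0.7536, -1.5349, 0.3848) x2=(1.6227, 1.7157, 1.5346) x3=(-2.0388, 0.0227, -0.1037) x4=(-0.9613, 1.5037, -1.6999)
step 11: x0=(0.9703, 1.3228, -0.7209) x1=(-0.7393, -1.5149, 0.3830) x2=(1.6447, 1.7192, 1.5183) x3=(-2.0547, 0.0272, -0.0806) x4=(-0.9468, 1.5273, -1.7084)
step 12: x0=(0.9858, 1.3275, -0.7183) x1=(-0.7250, -1.4947, 0.3811) x2=(1.6666, 1.7227, 1.5018) x3=(-2.0705, 0.0316, -0.0574) x4=(-0.9322, 1.5510, -1.7170)
step 13: x0=(1.0014, 1.3322, -0.7155) x1=(-0.7107, -1.4744, 0.3791) x2=(1.6884, 1.7263, 1.4853) x3=(-2.0863, 0.0359, -0.0340) x4=(-0.9178, 1.5748, -1.7257)
step 14: x0=(1.0173, 1.3370, -0.7126) x1=(-0.6966, -1.4539, 0.3771) x2=(1.7101, 1.7298, 1.4686) x3=(-2.1021, 0.0401, -0.0106) x4=(-0.9034, 1.5986, -1.7345)
step 15: x0=(1.0332, 1.3417, -0.7095) x1=(-0.6825, -1.4334, 0.3751) x2=(1.7318, 1.7333, 1.4517) x3=(-2.1179, 0.0441, 0.0128) x4=(-0.8890, 1.6224, -1.7433)
step 16: x0=(1.0493, 1.3464, -0.7063) x1=(-0.6684, -1.4128, 0.3730) x2=(1.7535, 1.7368, 1.4347) x3=(-2.1337, 0.0481, 0.0364) x4=(-0.8747, 1.6463, -1.7522)
step 17: x0=(1.0656, 1.3510, -0.7029) x1=(-0.6544, -1.3921, 0.3708) x2=(1.7750, 1.7403, 1.4176) x3=(-2.1494, 0.0520, 0.0600) x4=(-0.8604, 1.6702, -1.7612)
step 18: x0=(1.0820, 1.3557, -0.6994) x1=(-0.6405, -1.3713, 0.3686) x2=(1.7965, 1.7438, 1.4003) x3=(-2.1651, 0.0557, 0.0836) x4=(-0.8462, 1.6941, -1.7703)
step 19: x0=(1.0985, 1.3603, -0.6957) x1=(-0.6267, -1.3504, 0.3663) x2=(1.8179, 1.7473, 1.3829) x3=(-2.1808, 0.0594, 0.1074) x4=(-0.8321, 1.7181, -1.7794)
step 20: x0=(1.1152, 1.3649, -0.6918) x1=(-0.6129, -1.3294, 0.3640) x2=(1.8393, 1.7508, 1.3653) x3=(-2.1964, 0.0629, 0.1311) x4=(-0.8180, 1.7421, -1.7886)
step 21: x0=(1.1320, 1.3695, -0.6878) x1=(-0.5992, -1.3083, 0.3617) x2=(1.8605, 1.7543, 1.3476) x3=(-2.2120, 0.0664, 0.1550) x4=(-0.8040, 1.7662, -1.7979)
step 22: x0=(1.1490, 1.3741, -0.6836) x1=(-0.5855, -1.2872, 0.3593) x2=(1.8818, 1.7578, 1.3297) x3=(-2.2275, 0.0697, 0.1789) x4=(-0.7900, 1.7902, -1.8072)
step 23: x0=(1.1661, 1.3786, -0.6792) x1=(-0.5720, -1.2659, 0.3569) x2=(1.9029, 1.7612, 1.3117) x3=(-2.2431, 0.0730, 0.2028) x4=(-0.7760, 1.8143, -1.8166)
step 24: x0=(1.1834, 1.3831, -0.6747) x1=(-0.5584, -1.2445, 0.3544) x2=(1.9239, 1.7647, 1.2935) x3=(-2.2585, 0.0762, 0.2268) x4=(-0.7621, 1.8385, -1.8260)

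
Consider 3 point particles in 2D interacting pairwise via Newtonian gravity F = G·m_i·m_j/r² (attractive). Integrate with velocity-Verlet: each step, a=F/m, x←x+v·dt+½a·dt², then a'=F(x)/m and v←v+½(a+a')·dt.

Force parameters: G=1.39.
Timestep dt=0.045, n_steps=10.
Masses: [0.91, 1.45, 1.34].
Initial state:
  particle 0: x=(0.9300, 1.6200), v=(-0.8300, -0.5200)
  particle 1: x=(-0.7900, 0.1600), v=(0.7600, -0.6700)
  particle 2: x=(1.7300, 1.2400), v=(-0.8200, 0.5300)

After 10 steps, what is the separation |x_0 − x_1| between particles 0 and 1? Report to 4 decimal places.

1.8920

step 0: x0=(0.9300, 1.6200) x1=(-0.7900, 0.1600) x2=(1.7300, 1.2400)
step 1: x0=(0.8945, 1.5953) x1=(-0.7554, 0.1301) x2=(1.6914, 1.2644)
step 2: x0=(0.8631, 1.5681) x1=(-0.7199, 0.1008) x2=(1.6491, 1.2900)
step 3: x0=(0.8361, 1.5385) x1=(-0.6835, 0.0721) x2=(1.6028, 1.3165)
step 4: x0=(0.8142, 1.5066) x1=(-0.6463, 0.0440) x2=(1.5521, 1.3438)
step 5: x0=(0.7980, 1.4727) x1=(-0.6081, 0.0167) x2=(1.4965, 1.3718)
step 6: x0=(0.7887, 1.4369) x1=(-0.5689, -0.0098) x2=(1.4352, 1.4001)
step 7: x0=(0.7876, 1.3998) x1=(-0.5288, -0.0355) x2=(1.3673, 1.4284)
step 8: x0=(0.7970, 1.3626) x1=(-0.4878, -0.0603) x2=(1.2912, 1.4559)
step 9: x0=(0.8203, 1.3272) x1=(-0.4457, -0.0842) x2=(1.2046, 1.4811)
step 10: x0=(0.8632, 1.2992) x1=(-0.4026, -0.1070) x2=(1.1036, 1.5001)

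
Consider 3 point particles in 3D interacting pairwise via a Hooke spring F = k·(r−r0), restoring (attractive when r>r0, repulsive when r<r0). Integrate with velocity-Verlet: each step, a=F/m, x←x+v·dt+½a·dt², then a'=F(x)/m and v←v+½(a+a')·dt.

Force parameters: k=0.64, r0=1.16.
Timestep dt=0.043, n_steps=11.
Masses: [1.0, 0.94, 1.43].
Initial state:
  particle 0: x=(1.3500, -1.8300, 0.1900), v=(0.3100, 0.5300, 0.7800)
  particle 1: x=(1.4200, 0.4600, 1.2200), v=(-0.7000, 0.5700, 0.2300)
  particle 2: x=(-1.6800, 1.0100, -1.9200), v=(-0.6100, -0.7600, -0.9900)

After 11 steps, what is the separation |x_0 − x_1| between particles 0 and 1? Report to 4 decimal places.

2.1528

step 0: x0=(1.3500, -1.8300, 0.1900) x1=(1.4200, 0.4600, 1.2200) x2=(-1.6800, 1.0100, -1.9200)
step 1: x0=(1.3620, -1.8052, 0.2229) x1=(1.3884, 0.4840, 1.2281) x2=(-1.7043, 0.9763, -1.9610)
step 2: x0=(1.3713, -1.7765, 0.2546) x1=(1.3540, 0.5069, 1.2325) x2=(-1.7249, 0.9405, -1.9986)
step 3: x0=(1.3778, -1.7439, 0.2848) x1=(1.3166, 0.5287, 1.2333) x2=(-1.7416, 0.9028, -2.0328)
step 4: x0=(1.3815, -1.7076, 0.3135) x1=(1.2765, 0.5493, 1.2303) x2=(-1.7545, 0.8632, -2.0637)
step 5: x0=(1.3824, -1.6675, 0.3408) x1=(1.2336, 0.5687, 1.2237) x2=(-1.7636, 0.8218, -2.0910)
step 6: x0=(1.3803, -1.6239, 0.3663) x1=(1.1880, 0.5869, 1.2135) x2=(-1.7689, 0.7787, -2.1147)
step 7: x0=(1.3754, -1.5768, 0.3902) x1=(1.1398, 0.6038, 1.1996) x2=(-1.7704, 0.7340, -2.1349)
step 8: x0=(1.3675, -1.5263, 0.4124) x1=(1.0890, 0.6195, 1.1820) x2=(-1.7682, 0.6877, -2.1515)
step 9: x0=(1.3566, -1.4727, 0.4327) x1=(1.0357, 0.6339, 1.1609) x2=(-1.7623, 0.6401, -2.1644)
step 10: x0=(1.3428, -1.4159, 0.4511) x1=(0.9801, 0.6471, 1.1363) x2=(-1.7527, 0.5911, -2.1737)
step 11: x0=(1.3261, -1.3562, 0.4676) x1=(0.9221, 0.6589, 1.1083) x2=(-1.7397, 0.5410, -2.1795)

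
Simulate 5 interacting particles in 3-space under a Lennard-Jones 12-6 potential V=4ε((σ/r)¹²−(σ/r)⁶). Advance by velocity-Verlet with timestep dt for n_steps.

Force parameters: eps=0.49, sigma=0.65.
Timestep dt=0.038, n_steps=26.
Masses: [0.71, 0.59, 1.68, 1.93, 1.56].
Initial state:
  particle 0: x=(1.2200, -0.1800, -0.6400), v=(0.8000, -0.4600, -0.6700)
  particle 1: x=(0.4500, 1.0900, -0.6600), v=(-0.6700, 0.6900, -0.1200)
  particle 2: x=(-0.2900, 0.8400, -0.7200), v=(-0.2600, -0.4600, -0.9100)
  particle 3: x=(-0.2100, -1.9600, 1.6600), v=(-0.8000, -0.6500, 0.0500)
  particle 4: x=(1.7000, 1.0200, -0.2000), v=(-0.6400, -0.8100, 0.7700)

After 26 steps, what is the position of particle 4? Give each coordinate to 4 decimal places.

(1.0516, 0.2034, 0.5421)

step 0: x0=(1.2200, -0.1800, -0.6400) x1=(0.4500, 1.0900, -0.6600) x2=(-0.2900, 0.8400, -0.7200) x3=(-0.2100, -1.9600, 1.6600) x4=(1.7000, 1.0200, -0.2000)
step 1: x0=(1.2504, -0.1973, -0.6654) x1=(0.4227, 1.1155, -0.6647) x2=(-0.2992, 0.8228, -0.7545) x3=(-0.2404, -1.9847, 1.6619) x4=(1.6756, 0.9892, -0.1708)
step 2: x0=(1.2808, -0.2144, -0.6908) x1=(0.3919, 1.1393, -0.6697) x2=(-0.3070, 0.8060, -0.7889) x3=(-0.2708, -2.0094, 1.6638) x4=(1.6511, 0.9583, -0.1416)
step 3: x0=(1.3112, -0.2312, -0.7160) x1=(0.3576, 1.1613, -0.6753) x2=(-0.3135, 0.7900, -0.8230) x3=(-0.3012, -2.0341, 1.6657) x4=(1.6265, 0.9273, -0.1125)
step 4: x0=(1.3416, -0.2478, -0.7412) x1=(0.3200, 1.1812, -0.6816) x2=(-0.3187, 0.7745, -0.8569) x3=(-0.3316, -2.0588, 1.6676) x4=(1.6018, 0.8963, -0.0835)
step 5: x0=(1.3720, -0.2642, -0.7663) x1=(0.2793, 1.1990, -0.6888) x2=(-0.3228, 0.7599, -0.8904) x3=(-0.3620, -2.0835, 1.6695) x4=(1.5770, 0.8652, -0.0546)
step 6: x0=(1.4025, -0.2803, -0.7912) x1=(0.2357, 1.2145, -0.6969) x2=(-0.3259, 0.7460, -0.9236) x3=(-0.3924, -2.1082, 1.6714) x4=(1.5521, 0.8340, -0.0258)
step 7: x0=(1.4329, -0.2963, -0.8160) x1=(0.1896, 1.2278, -0.7059) x2=(-0.3280, 0.7328, -0.9564) x3=(-0.4228, -2.1329, 1.6733) x4=(1.5272, 0.8027, 0.0030)
step 8: x0=(1.4633, -0.3120, -0.8407) x1=(0.1415, 1.2391, -0.7160) x2=(-0.3293, 0.7204, -0.9888) x3=(-0.4532, -2.1576, 1.6752) x4=(1.5022, 0.7714, 0.0317)
step 9: x0=(1.4937, -0.3277, -0.8653) x1=(0.0918, 1.2485, -0.7270) x2=(-0.3301, 0.7086, -1.0209) x3=(-0.4836, -2.1823, 1.6771) x4=(1.4773, 0.7400, 0.0604)
step 10: x0=(1.5241, -0.3432, -0.8898) x1=(0.0410, 1.2563, -0.7388) x2=(-0.3304, 0.6973, -1.0528) x3=(-0.5140, -2.2070, 1.6790) x4=(1.4523, 0.7086, 0.0890)
step 11: x0=(1.5545, -0.3586, -0.9143) x1=(-0.0105, 1.2630, -0.7512) x2=(-0.3305, 0.6864, -1.0843) x3=(-0.5444, -2.2317, 1.6809) x4=(1.4272, 0.6772, 0.1175)
step 12: x0=(1.5848, -0.3739, -0.9386) x1=(-0.0626, 1.2686, -0.7642) x2=(-0.3303, 0.6759, -1.1157) x3=(-0.5748, -2.2564, 1.6828) x4=(1.4022, 0.6457, 0.1460)
step 13: x0=(1.6152, -0.3891, -0.9628) x1=(-0.1151, 1.2731, -0.7779) x2=(-0.3300, 0.6658, -1.1469) x3=(-0.6052, -2.2811, 1.6847) x4=(1.3772, 0.6142, 0.1744)
step 14: x0=(1.6455, -0.4043, -0.9870) x1=(-0.1681, 1.2762, -0.7924) x2=(-0.3295, 0.6561, -1.1777) x3=(-0.6356, -2.3058, 1.6866) x4=(1.3521, 0.5826, 0.2028)
step 15: x0=(1.6757, -0.4194, -1.0111) x1=(-0.2216, 1.2774, -0.8080) x2=(-0.3288, 0.6472, -1.2081) x3=(-0.6660, -2.3305, 1.6885) x4=(1.3271, 0.5510, 0.2312)
step 16: x0=(1.7060, -0.4344, -1.0352) x1=(-0.2755, 1.2762, -0.8251) x2=(-0.3280, 0.6390, -1.2380) x3=(-0.6964, -2.3552, 1.6904) x4=(1.3020, 0.5195, 0.2595)
step 17: x0=(1.7363, -0.4495, -1.0592) x1=(-0.3296, 1.2723, -0.8440) x2=(-0.3271, 0.6318, -1.2673) x3=(-0.7268, -2.3799, 1.6923) x4=(1.2770, 0.4879, 0.2878)
step 18: x0=(1.7665, -0.4645, -1.0832) x1=(-0.3837, 1.2653, -0.8649) x2=(-0.3262, 0.6257, -1.2958) x3=(-0.7572, -2.4046, 1.6942) x4=(1.2520, 0.4563, 0.3161)
step 19: x0=(1.7967, -0.4794, -1.1072) x1=(-0.4374, 1.2551, -0.8880) x2=(-0.3254, 0.6207, -1.3237) x3=(-0.7876, -2.4293, 1.6961) x4=(1.2269, 0.4247, 0.3444)
step 20: x0=(1.8269, -0.4944, -1.1312) x1=(-0.4906, 1.2417, -0.9133) x2=(-0.3247, 0.6169, -1.3507) x3=(-0.8180, -2.4540, 1.6980) x4=(1.2019, 0.3931, 0.3727)
step 21: x0=(1.8571, -0.5093, -1.1551) x1=(-0.5429, 1.2250, -0.9409) x2=(-0.3244, 0.6142, -1.3769) x3=(-0.8484, -2.4787, 1.6999) x4=(1.1768, 0.3615, 0.4010)
step 22: x0=(1.8872, -0.5243, -1.1790) x1=(-0.5941, 1.2050, -0.9708) x2=(-0.3245, 0.6126, -1.4023) x3=(-0.8788, -2.5034, 1.7018) x4=(1.1518, 0.3299, 0.4292)
step 23: x0=(1.9174, -0.5392, -1.2029) x1=(-0.6438, 1.1819, -1.0029) x2=(-0.3251, 0.6122, -1.4269) x3=(-0.9092, -2.5281, 1.7037) x4=(1.1267, 0.2982, 0.4574)
step 24: x0=(1.9476, -0.5541, -1.2268) x1=(-0.6919, 1.1559, -1.0373) x2=(-0.3263, 0.6127, -1.4507) x3=(-0.9396, -2.5528, 1.7056) x4=(1.1017, 0.2666, 0.4857)
step 25: x0=(1.9777, -0.5691, -1.2507) x1=(-0.7381, 1.1271, -1.0737) x2=(-0.3281, 0.6143, -1.4738) x3=(-0.9700, -2.5775, 1.7075) x4=(1.0767, 0.2350, 0.5139)
step 26: x0=(2.0079, -0.5840, -1.2745) x1=(-0.7824, 1.0959, -1.1120) x2=(-0.3306, 0.6166, -1.4962) x3=(-1.0004, -2.6022, 1.7094) x4=(1.0516, 0.2034, 0.5421)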